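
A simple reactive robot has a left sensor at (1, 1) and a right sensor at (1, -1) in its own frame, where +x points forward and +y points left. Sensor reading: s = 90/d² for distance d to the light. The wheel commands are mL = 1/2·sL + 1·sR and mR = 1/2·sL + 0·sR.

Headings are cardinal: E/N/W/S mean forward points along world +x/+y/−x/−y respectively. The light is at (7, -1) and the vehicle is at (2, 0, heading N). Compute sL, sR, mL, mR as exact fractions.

9/4 9/2 45/8 9/8

left sensor world pos  = (1, 1); dL² = 40
right sensor world pos = (3, 1); dR² = 20
sL = 90/40 = 9/4
sR = 90/20 = 9/2
mL = 1/2·sL + 1·sR = 45/8
mR = 1/2·sL + 0·sR = 9/8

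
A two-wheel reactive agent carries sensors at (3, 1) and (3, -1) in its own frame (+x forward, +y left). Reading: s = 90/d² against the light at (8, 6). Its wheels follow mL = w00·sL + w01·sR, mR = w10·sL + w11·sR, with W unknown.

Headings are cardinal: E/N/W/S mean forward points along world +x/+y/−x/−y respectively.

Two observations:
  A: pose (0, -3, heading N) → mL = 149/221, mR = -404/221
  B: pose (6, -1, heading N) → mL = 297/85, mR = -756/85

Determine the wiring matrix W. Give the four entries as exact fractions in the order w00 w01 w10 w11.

-1/2 1 -1 -1

obs A: pose=(0,-3,N) → sL=10/13, sR=18/17, mL=149/221, mR=-404/221
obs B: pose=(6,-1,N) → sL=18/5, sR=90/17, mL=297/85, mR=-756/85
sensor matrix S = [[10/13, 18/17], [18/5, 90/17]]; det S = 288/1105
solve [mL_A; mL_B] = S·[w00; w01] and [mR_A; mR_B] = S·[w10; w11]:
  w00 = -1/2, w01 = 1, w10 = -1, w11 = -1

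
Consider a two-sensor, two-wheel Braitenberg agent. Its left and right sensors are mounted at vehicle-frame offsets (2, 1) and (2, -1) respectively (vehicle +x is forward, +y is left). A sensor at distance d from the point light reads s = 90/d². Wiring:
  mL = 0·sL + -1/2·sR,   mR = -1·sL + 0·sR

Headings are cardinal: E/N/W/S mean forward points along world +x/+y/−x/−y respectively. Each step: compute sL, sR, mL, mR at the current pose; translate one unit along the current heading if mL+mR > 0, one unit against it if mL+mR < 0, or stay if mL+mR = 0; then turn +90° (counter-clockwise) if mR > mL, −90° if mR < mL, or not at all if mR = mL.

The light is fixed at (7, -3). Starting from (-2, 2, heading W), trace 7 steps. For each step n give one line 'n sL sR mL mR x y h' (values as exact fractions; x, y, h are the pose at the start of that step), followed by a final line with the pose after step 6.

n=0: pose=(-2,2,W); sL=90/137, sR=90/157; mL=-45/157, mR=-90/137; mL+mR=-20295/21509 → advance -1; mR−mL=-7965/21509 → turn -1·90°
n=1: pose=(-1,2,N); sL=9/13, sR=45/49; mL=-45/98, mR=-9/13; mL+mR=-1467/1274 → advance -1; mR−mL=-297/1274 → turn -1·90°
n=2: pose=(-1,1,E); sL=90/61, sR=2; mL=-1, mR=-90/61; mL+mR=-151/61 → advance -1; mR−mL=-29/61 → turn -1·90°
n=3: pose=(-2,1,S); sL=45/34, sR=45/52; mL=-45/104, mR=-45/34; mL+mR=-3105/1768 → advance -1; mR−mL=-1575/1768 → turn -1·90°
n=4: pose=(-2,2,W); sL=90/137, sR=90/157; mL=-45/157, mR=-90/137; mL+mR=-20295/21509 → advance -1; mR−mL=-7965/21509 → turn -1·90°
n=5: pose=(-1,2,N); sL=9/13, sR=45/49; mL=-45/98, mR=-9/13; mL+mR=-1467/1274 → advance -1; mR−mL=-297/1274 → turn -1·90°
n=6: pose=(-1,1,E); sL=90/61, sR=2; mL=-1, mR=-90/61; mL+mR=-151/61 → advance -1; mR−mL=-29/61 → turn -1·90°

0 90/137 90/157 -45/157 -90/137 -2 2 W
1 9/13 45/49 -45/98 -9/13 -1 2 N
2 90/61 2 -1 -90/61 -1 1 E
3 45/34 45/52 -45/104 -45/34 -2 1 S
4 90/137 90/157 -45/157 -90/137 -2 2 W
5 9/13 45/49 -45/98 -9/13 -1 2 N
6 90/61 2 -1 -90/61 -1 1 E
final -2 1 S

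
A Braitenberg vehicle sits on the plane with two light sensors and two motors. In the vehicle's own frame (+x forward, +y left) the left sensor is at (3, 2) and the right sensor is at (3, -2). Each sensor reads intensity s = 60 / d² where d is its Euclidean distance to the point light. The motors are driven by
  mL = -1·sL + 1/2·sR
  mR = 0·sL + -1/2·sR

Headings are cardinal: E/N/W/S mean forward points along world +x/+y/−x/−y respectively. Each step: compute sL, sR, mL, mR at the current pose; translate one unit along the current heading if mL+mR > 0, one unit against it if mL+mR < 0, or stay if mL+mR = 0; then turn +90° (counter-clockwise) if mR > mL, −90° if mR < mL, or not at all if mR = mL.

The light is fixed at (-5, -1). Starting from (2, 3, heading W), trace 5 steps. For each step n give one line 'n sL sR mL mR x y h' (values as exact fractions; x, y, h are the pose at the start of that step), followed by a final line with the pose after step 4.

0 3 15/13 -63/26 -15/26 2 3 W
1 60/101 60/37 810/3737 -30/37 3 3 S
2 30/17 30/37 -855/629 -15/37 3 4 W
3 12/25 60/53 114/1325 -30/53 4 4 S
4 15/13 3/5 -111/130 -3/10 4 5 W
final 5 5 S

n=0: pose=(2,3,W); sL=3, sR=15/13; mL=-63/26, mR=-15/26; mL+mR=-3 → advance -1; mR−mL=24/13 → turn +1·90°
n=1: pose=(3,3,S); sL=60/101, sR=60/37; mL=810/3737, mR=-30/37; mL+mR=-60/101 → advance -1; mR−mL=-3840/3737 → turn -1·90°
n=2: pose=(3,4,W); sL=30/17, sR=30/37; mL=-855/629, mR=-15/37; mL+mR=-30/17 → advance -1; mR−mL=600/629 → turn +1·90°
n=3: pose=(4,4,S); sL=12/25, sR=60/53; mL=114/1325, mR=-30/53; mL+mR=-12/25 → advance -1; mR−mL=-864/1325 → turn -1·90°
n=4: pose=(4,5,W); sL=15/13, sR=3/5; mL=-111/130, mR=-3/10; mL+mR=-15/13 → advance -1; mR−mL=36/65 → turn +1·90°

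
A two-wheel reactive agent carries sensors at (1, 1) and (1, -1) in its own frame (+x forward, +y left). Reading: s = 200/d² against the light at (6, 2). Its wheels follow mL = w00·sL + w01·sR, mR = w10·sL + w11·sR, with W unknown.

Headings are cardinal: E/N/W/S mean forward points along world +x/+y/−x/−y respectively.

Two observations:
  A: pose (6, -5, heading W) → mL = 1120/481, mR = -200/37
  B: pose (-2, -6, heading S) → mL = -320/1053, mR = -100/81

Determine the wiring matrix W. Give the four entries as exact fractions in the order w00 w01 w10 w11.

-1 1 0 -1

obs A: pose=(6,-5,W) → sL=40/13, sR=200/37, mL=1120/481, mR=-200/37
obs B: pose=(-2,-6,S) → sL=20/13, sR=100/81, mL=-320/1053, mR=-100/81
sensor matrix S = [[40/13, 200/37], [20/13, 100/81]]; det S = -176000/38961
solve [mL_A; mL_B] = S·[w00; w01] and [mR_A; mR_B] = S·[w10; w11]:
  w00 = -1, w01 = 1, w10 = 0, w11 = -1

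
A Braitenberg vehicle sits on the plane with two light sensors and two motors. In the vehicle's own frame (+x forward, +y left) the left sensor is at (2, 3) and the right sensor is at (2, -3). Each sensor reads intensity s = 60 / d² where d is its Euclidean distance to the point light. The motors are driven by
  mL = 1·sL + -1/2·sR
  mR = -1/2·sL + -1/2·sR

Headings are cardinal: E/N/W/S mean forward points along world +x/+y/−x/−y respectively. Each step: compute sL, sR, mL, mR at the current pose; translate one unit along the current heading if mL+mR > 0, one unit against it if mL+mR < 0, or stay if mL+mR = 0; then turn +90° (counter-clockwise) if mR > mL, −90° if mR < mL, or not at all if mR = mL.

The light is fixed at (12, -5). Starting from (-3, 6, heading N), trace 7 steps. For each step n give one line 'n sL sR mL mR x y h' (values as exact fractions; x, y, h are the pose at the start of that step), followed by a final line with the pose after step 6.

0 60/493 60/313 3990/154309 -24180/154309 -3 6 N
1 30/169 30/109 735/18421 -4170/18421 -3 5 E
2 60/233 12/85 3702/19805 -3948/19805 -4 5 S
3 15/97 3/26 489/5044 -681/5044 -4 6 W
4 60/493 60/313 3990/154309 -24180/154309 -3 6 N
5 30/169 30/109 735/18421 -4170/18421 -3 5 E
6 60/233 12/85 3702/19805 -3948/19805 -4 5 S
final -4 6 W

n=0: pose=(-3,6,N); sL=60/493, sR=60/313; mL=3990/154309, mR=-24180/154309; mL+mR=-20190/154309 → advance -1; mR−mL=-90/493 → turn -1·90°
n=1: pose=(-3,5,E); sL=30/169, sR=30/109; mL=735/18421, mR=-4170/18421; mL+mR=-3435/18421 → advance -1; mR−mL=-45/169 → turn -1·90°
n=2: pose=(-4,5,S); sL=60/233, sR=12/85; mL=3702/19805, mR=-3948/19805; mL+mR=-246/19805 → advance -1; mR−mL=-90/233 → turn -1·90°
n=3: pose=(-4,6,W); sL=15/97, sR=3/26; mL=489/5044, mR=-681/5044; mL+mR=-48/1261 → advance -1; mR−mL=-45/194 → turn -1·90°
n=4: pose=(-3,6,N); sL=60/493, sR=60/313; mL=3990/154309, mR=-24180/154309; mL+mR=-20190/154309 → advance -1; mR−mL=-90/493 → turn -1·90°
n=5: pose=(-3,5,E); sL=30/169, sR=30/109; mL=735/18421, mR=-4170/18421; mL+mR=-3435/18421 → advance -1; mR−mL=-45/169 → turn -1·90°
n=6: pose=(-4,5,S); sL=60/233, sR=12/85; mL=3702/19805, mR=-3948/19805; mL+mR=-246/19805 → advance -1; mR−mL=-90/233 → turn -1·90°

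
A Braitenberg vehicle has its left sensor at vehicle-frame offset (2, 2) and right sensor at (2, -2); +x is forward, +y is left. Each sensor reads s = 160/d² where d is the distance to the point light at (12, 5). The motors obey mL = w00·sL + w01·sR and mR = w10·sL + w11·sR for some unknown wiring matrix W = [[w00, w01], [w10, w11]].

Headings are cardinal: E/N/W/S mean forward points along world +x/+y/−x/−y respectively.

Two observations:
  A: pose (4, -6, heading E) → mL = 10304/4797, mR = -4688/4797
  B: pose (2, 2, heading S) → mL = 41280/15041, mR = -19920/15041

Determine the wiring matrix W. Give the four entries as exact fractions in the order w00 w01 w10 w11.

1 1 -1 1/2

obs A: pose=(4,-6,E) → sL=160/117, sR=32/41, mL=10304/4797, mR=-4688/4797
obs B: pose=(2,2,S) → sL=160/89, sR=160/169, mL=41280/15041, mR=-19920/15041
sensor matrix S = [[160/117, 32/41], [160/89, 160/169]]; det S = -7823360/72151677
solve [mL_A; mL_B] = S·[w00; w01] and [mR_A; mR_B] = S·[w10; w11]:
  w00 = 1, w01 = 1, w10 = -1, w11 = 1/2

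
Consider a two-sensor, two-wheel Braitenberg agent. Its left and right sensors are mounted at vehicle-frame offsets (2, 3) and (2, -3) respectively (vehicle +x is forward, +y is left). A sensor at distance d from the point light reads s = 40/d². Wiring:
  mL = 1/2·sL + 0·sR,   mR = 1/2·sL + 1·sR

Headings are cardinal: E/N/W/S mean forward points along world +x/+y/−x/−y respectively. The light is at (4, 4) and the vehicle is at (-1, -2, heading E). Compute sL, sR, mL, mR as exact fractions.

20/9 4/9 10/9 14/9

left sensor world pos  = (1, 1); dL² = 18
right sensor world pos = (1, -5); dR² = 90
sL = 40/18 = 20/9
sR = 40/90 = 4/9
mL = 1/2·sL + 0·sR = 10/9
mR = 1/2·sL + 1·sR = 14/9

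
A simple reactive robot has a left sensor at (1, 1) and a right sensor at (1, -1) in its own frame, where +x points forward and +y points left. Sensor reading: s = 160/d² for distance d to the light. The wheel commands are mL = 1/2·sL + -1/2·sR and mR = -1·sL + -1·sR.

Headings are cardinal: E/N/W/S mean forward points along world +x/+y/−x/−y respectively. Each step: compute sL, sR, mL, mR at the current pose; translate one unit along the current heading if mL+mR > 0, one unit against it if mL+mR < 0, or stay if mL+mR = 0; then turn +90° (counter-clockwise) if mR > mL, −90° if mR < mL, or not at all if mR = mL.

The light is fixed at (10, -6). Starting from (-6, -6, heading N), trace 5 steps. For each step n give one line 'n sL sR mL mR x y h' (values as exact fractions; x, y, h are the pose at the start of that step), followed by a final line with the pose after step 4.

n=0: pose=(-6,-6,N); sL=16/29, sR=80/113; mL=-256/3277, mR=-4128/3277; mL+mR=-4384/3277 → advance -1; mR−mL=-3872/3277 → turn -1·90°
n=1: pose=(-6,-7,E); sL=32/45, sR=160/229; mL=64/10305, mR=-14528/10305; mL+mR=-14464/10305 → advance -1; mR−mL=-4864/3435 → turn -1·90°
n=2: pose=(-7,-7,S); sL=8/13, sR=20/41; mL=34/533, mR=-588/533; mL+mR=-554/533 → advance -1; mR−mL=-622/533 → turn -1·90°
n=3: pose=(-7,-6,W); sL=32/65, sR=32/65; mL=0, mR=-64/65; mL+mR=-64/65 → advance -1; mR−mL=-64/65 → turn -1·90°
n=4: pose=(-6,-6,N); sL=16/29, sR=80/113; mL=-256/3277, mR=-4128/3277; mL+mR=-4384/3277 → advance -1; mR−mL=-3872/3277 → turn -1·90°

0 16/29 80/113 -256/3277 -4128/3277 -6 -6 N
1 32/45 160/229 64/10305 -14528/10305 -6 -7 E
2 8/13 20/41 34/533 -588/533 -7 -7 S
3 32/65 32/65 0 -64/65 -7 -6 W
4 16/29 80/113 -256/3277 -4128/3277 -6 -6 N
final -6 -7 E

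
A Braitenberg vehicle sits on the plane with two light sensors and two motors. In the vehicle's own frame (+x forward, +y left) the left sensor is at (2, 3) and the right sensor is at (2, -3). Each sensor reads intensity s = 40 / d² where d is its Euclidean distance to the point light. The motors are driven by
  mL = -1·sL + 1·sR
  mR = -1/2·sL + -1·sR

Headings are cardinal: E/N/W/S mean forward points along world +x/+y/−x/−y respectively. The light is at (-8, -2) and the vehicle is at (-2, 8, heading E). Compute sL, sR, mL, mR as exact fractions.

left sensor world pos  = (0, 11); dL² = 233
right sensor world pos = (0, 5); dR² = 113
sL = 40/233 = 40/233
sR = 40/113 = 40/113
mL = -1·sL + 1·sR = 4800/26329
mR = -1/2·sL + -1·sR = -11580/26329

40/233 40/113 4800/26329 -11580/26329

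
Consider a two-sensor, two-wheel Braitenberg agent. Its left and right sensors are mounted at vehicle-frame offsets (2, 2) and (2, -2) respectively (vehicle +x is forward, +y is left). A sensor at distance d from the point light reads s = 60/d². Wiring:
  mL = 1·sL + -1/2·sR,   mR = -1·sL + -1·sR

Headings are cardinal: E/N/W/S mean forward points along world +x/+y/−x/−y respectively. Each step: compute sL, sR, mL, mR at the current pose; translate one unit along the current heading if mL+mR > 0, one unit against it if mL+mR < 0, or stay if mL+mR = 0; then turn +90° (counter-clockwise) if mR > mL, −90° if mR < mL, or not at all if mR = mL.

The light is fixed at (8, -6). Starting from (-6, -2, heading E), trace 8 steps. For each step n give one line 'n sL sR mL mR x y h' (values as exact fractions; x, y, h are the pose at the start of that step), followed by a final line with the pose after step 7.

0 1/3 15/37 29/222 -82/111 -6 -2 E
1 60/173 60/293 12390/50689 -27960/50689 -7 -2 S
2 30/149 30/169 2835/25181 -9540/25181 -7 -1 W
3 12/61 60/193 486/11773 -5976/11773 -6 -1 N
4 1/3 15/37 29/222 -82/111 -6 -2 E
5 60/173 60/293 12390/50689 -27960/50689 -7 -2 S
6 30/149 30/169 2835/25181 -9540/25181 -7 -1 W
7 12/61 60/193 486/11773 -5976/11773 -6 -1 N
final -6 -2 E

n=0: pose=(-6,-2,E); sL=1/3, sR=15/37; mL=29/222, mR=-82/111; mL+mR=-45/74 → advance -1; mR−mL=-193/222 → turn -1·90°
n=1: pose=(-7,-2,S); sL=60/173, sR=60/293; mL=12390/50689, mR=-27960/50689; mL+mR=-90/293 → advance -1; mR−mL=-40350/50689 → turn -1·90°
n=2: pose=(-7,-1,W); sL=30/149, sR=30/169; mL=2835/25181, mR=-9540/25181; mL+mR=-45/169 → advance -1; mR−mL=-12375/25181 → turn -1·90°
n=3: pose=(-6,-1,N); sL=12/61, sR=60/193; mL=486/11773, mR=-5976/11773; mL+mR=-90/193 → advance -1; mR−mL=-6462/11773 → turn -1·90°
n=4: pose=(-6,-2,E); sL=1/3, sR=15/37; mL=29/222, mR=-82/111; mL+mR=-45/74 → advance -1; mR−mL=-193/222 → turn -1·90°
n=5: pose=(-7,-2,S); sL=60/173, sR=60/293; mL=12390/50689, mR=-27960/50689; mL+mR=-90/293 → advance -1; mR−mL=-40350/50689 → turn -1·90°
n=6: pose=(-7,-1,W); sL=30/149, sR=30/169; mL=2835/25181, mR=-9540/25181; mL+mR=-45/169 → advance -1; mR−mL=-12375/25181 → turn -1·90°
n=7: pose=(-6,-1,N); sL=12/61, sR=60/193; mL=486/11773, mR=-5976/11773; mL+mR=-90/193 → advance -1; mR−mL=-6462/11773 → turn -1·90°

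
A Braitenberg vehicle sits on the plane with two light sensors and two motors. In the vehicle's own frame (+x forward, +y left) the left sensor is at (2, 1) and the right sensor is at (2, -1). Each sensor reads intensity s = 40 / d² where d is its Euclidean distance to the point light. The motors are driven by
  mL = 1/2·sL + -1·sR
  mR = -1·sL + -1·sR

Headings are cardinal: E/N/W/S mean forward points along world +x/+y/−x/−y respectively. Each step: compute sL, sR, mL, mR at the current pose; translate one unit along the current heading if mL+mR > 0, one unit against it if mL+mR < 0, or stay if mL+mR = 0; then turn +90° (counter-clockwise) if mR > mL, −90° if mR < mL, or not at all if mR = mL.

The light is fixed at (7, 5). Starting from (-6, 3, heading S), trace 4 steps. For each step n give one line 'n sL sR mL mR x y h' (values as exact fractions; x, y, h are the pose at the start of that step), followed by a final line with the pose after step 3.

0 1/4 10/53 -27/424 -93/212 -6 3 S
1 40/229 8/45 -932/10305 -3632/10305 -6 4 W
2 4/17 20/61 -218/1037 -584/1037 -5 4 N
3 40/101 40/109 -1860/11009 -8400/11009 -5 3 E
final -6 3 S

n=0: pose=(-6,3,S); sL=1/4, sR=10/53; mL=-27/424, mR=-93/212; mL+mR=-213/424 → advance -1; mR−mL=-3/8 → turn -1·90°
n=1: pose=(-6,4,W); sL=40/229, sR=8/45; mL=-932/10305, mR=-3632/10305; mL+mR=-4564/10305 → advance -1; mR−mL=-60/229 → turn -1·90°
n=2: pose=(-5,4,N); sL=4/17, sR=20/61; mL=-218/1037, mR=-584/1037; mL+mR=-802/1037 → advance -1; mR−mL=-6/17 → turn -1·90°
n=3: pose=(-5,3,E); sL=40/101, sR=40/109; mL=-1860/11009, mR=-8400/11009; mL+mR=-10260/11009 → advance -1; mR−mL=-60/101 → turn -1·90°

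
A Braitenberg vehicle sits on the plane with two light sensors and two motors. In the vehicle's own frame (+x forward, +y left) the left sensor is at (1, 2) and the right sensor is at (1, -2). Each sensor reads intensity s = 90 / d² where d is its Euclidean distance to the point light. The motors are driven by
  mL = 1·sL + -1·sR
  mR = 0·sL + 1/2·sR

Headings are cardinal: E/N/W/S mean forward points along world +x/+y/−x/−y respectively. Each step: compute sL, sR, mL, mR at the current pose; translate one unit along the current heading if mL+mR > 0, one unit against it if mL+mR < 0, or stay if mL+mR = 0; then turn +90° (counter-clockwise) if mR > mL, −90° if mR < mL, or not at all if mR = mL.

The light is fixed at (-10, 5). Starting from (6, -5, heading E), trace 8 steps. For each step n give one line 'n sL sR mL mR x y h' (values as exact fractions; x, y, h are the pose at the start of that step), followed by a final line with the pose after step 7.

n=0: pose=(6,-5,E); sL=90/353, sR=90/433; mL=7200/152849, mR=45/433; mL+mR=23085/152849 → advance +1; mR−mL=8685/152849 → turn +1·90°
n=1: pose=(7,-5,N); sL=5/17, sR=45/221; mL=20/221, mR=45/442; mL+mR=5/26 → advance +1; mR−mL=5/442 → turn +1·90°
n=2: pose=(7,-4,W); sL=90/377, sR=18/61; mL=-1296/22997, mR=9/61; mL+mR=2097/22997 → advance +1; mR−mL=4689/22997 → turn +1·90°
n=3: pose=(6,-4,S); sL=45/212, sR=45/148; mL=-180/1961, mR=45/296; mL+mR=945/15688 → advance +1; mR−mL=3825/15688 → turn +1·90°
n=4: pose=(6,-5,E); sL=90/353, sR=90/433; mL=7200/152849, mR=45/433; mL+mR=23085/152849 → advance +1; mR−mL=8685/152849 → turn +1·90°
n=5: pose=(7,-5,N); sL=5/17, sR=45/221; mL=20/221, mR=45/442; mL+mR=5/26 → advance +1; mR−mL=5/442 → turn +1·90°
n=6: pose=(7,-4,W); sL=90/377, sR=18/61; mL=-1296/22997, mR=9/61; mL+mR=2097/22997 → advance +1; mR−mL=4689/22997 → turn +1·90°
n=7: pose=(6,-4,S); sL=45/212, sR=45/148; mL=-180/1961, mR=45/296; mL+mR=945/15688 → advance +1; mR−mL=3825/15688 → turn +1·90°

0 90/353 90/433 7200/152849 45/433 6 -5 E
1 5/17 45/221 20/221 45/442 7 -5 N
2 90/377 18/61 -1296/22997 9/61 7 -4 W
3 45/212 45/148 -180/1961 45/296 6 -4 S
4 90/353 90/433 7200/152849 45/433 6 -5 E
5 5/17 45/221 20/221 45/442 7 -5 N
6 90/377 18/61 -1296/22997 9/61 7 -4 W
7 45/212 45/148 -180/1961 45/296 6 -4 S
final 6 -5 E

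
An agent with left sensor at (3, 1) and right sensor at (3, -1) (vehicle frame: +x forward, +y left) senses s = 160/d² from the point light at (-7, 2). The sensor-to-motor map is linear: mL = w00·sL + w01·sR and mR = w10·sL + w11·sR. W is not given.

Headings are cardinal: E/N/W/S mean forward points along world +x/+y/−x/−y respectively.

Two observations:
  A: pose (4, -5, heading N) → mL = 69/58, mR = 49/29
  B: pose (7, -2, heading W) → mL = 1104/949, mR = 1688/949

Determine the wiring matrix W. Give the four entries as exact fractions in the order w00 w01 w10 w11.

obs A: pose=(4,-5,N) → sL=40/29, sR=1, mL=69/58, mR=49/29
obs B: pose=(7,-2,W) → sL=80/73, sR=16/13, mL=1104/949, mR=1688/949
sensor matrix S = [[40/29, 1], [80/73, 16/13]]; det S = 16560/27521
solve [mL_A; mL_B] = S·[w00; w01] and [mR_A; mR_B] = S·[w10; w11]:
  w00 = 1/2, w01 = 1/2, w10 = 1/2, w11 = 1

1/2 1/2 1/2 1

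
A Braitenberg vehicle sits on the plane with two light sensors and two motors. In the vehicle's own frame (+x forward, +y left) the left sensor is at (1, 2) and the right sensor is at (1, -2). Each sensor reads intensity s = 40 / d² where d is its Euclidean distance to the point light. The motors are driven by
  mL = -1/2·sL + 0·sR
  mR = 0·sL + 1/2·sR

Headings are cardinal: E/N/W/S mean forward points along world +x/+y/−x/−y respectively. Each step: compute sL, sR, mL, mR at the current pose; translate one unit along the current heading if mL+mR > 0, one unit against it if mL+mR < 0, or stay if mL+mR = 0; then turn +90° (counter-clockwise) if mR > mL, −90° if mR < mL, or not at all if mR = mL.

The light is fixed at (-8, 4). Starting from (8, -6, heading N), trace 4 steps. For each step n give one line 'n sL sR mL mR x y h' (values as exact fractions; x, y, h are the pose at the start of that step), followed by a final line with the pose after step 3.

0 40/277 8/81 -20/277 4/81 8 -6 N
1 20/197 20/153 -10/197 10/153 8 -7 W
2 40/433 40/313 -20/433 20/313 7 -7 S
3 10/89 10/113 -5/89 5/113 7 -8 E
final 6 -8 N

n=0: pose=(8,-6,N); sL=40/277, sR=8/81; mL=-20/277, mR=4/81; mL+mR=-512/22437 → advance -1; mR−mL=2728/22437 → turn +1·90°
n=1: pose=(8,-7,W); sL=20/197, sR=20/153; mL=-10/197, mR=10/153; mL+mR=440/30141 → advance +1; mR−mL=3500/30141 → turn +1·90°
n=2: pose=(7,-7,S); sL=40/433, sR=40/313; mL=-20/433, mR=20/313; mL+mR=2400/135529 → advance +1; mR−mL=14920/135529 → turn +1·90°
n=3: pose=(7,-8,E); sL=10/89, sR=10/113; mL=-5/89, mR=5/113; mL+mR=-120/10057 → advance -1; mR−mL=1010/10057 → turn +1·90°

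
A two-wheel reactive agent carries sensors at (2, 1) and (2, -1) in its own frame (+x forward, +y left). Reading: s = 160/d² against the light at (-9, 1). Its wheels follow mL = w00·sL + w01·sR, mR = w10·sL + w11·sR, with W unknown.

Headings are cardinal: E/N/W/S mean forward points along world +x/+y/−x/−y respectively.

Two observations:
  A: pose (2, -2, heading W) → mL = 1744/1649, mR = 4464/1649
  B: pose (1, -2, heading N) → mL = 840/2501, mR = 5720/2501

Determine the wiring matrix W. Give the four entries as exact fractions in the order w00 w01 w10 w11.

-1/2 1 1/2 1

obs A: pose=(2,-2,W) → sL=160/97, sR=32/17, mL=1744/1649, mR=4464/1649
obs B: pose=(1,-2,N) → sL=80/41, sR=80/61, mL=840/2501, mR=5720/2501
sensor matrix S = [[160/97, 32/17], [80/41, 80/61]]; det S = -6225920/4124149
solve [mL_A; mL_B] = S·[w00; w01] and [mR_A; mR_B] = S·[w10; w11]:
  w00 = -1/2, w01 = 1, w10 = 1/2, w11 = 1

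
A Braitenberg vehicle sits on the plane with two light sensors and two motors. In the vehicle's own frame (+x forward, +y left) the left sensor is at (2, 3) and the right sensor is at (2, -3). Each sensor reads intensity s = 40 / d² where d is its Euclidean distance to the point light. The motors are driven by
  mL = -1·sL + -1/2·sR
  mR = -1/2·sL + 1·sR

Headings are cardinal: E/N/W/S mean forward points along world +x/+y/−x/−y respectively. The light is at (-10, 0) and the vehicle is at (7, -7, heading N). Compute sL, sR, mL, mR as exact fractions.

40/221 8/85 -252/1105 4/1105

left sensor world pos  = (4, -5); dL² = 221
right sensor world pos = (10, -5); dR² = 425
sL = 40/221 = 40/221
sR = 40/425 = 8/85
mL = -1·sL + -1/2·sR = -252/1105
mR = -1/2·sL + 1·sR = 4/1105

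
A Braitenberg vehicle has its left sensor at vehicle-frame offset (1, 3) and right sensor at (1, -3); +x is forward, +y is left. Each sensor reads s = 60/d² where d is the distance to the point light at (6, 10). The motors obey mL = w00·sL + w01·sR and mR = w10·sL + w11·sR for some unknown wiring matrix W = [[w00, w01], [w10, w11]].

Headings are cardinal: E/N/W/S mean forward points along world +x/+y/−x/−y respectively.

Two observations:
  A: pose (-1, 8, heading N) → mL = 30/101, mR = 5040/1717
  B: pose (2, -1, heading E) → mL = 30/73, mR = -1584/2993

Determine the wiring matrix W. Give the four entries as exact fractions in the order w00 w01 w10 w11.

obs A: pose=(-1,8,N) → sL=60/101, sR=60/17, mL=30/101, mR=5040/1717
obs B: pose=(2,-1,E) → sL=60/73, sR=12/41, mL=30/73, mR=-1584/2993
sensor matrix S = [[60/101, 60/17], [60/73, 12/41]]; det S = -14014080/5138981
solve [mL_A; mL_B] = S·[w00; w01] and [mR_A; mR_B] = S·[w10; w11]:
  w00 = 1/2, w01 = 0, w10 = -1, w11 = 1

1/2 0 -1 1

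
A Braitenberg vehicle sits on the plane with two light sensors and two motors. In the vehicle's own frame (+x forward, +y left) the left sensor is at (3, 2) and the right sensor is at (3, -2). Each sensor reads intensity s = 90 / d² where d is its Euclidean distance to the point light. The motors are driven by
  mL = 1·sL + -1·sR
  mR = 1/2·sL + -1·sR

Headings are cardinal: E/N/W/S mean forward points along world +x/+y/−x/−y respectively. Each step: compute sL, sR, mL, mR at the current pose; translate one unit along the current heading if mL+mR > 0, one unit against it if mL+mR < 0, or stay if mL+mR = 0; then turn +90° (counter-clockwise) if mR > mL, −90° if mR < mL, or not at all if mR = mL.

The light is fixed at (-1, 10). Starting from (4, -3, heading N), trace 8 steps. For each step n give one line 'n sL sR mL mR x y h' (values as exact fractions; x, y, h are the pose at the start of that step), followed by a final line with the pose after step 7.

n=0: pose=(4,-3,N); sL=90/109, sR=90/149; mL=3600/16241, mR=-3105/16241; mL+mR=495/16241 → advance +1; mR−mL=-45/109 → turn -1·90°
n=1: pose=(4,-2,E); sL=45/82, sR=9/26; mL=108/533, mR=-153/2132; mL+mR=279/2132 → advance +1; mR−mL=-45/164 → turn -1·90°
n=2: pose=(5,-2,S); sL=90/289, sR=90/241; mL=-4320/69649, mR=-15165/69649; mL+mR=-19485/69649 → advance -1; mR−mL=-45/289 → turn -1·90°
n=3: pose=(5,-1,W); sL=45/89, sR=1; mL=-44/89, mR=-133/178; mL+mR=-221/178 → advance -1; mR−mL=-45/178 → turn -1·90°
n=4: pose=(6,-1,N); sL=90/89, sR=18/29; mL=1008/2581, mR=-297/2581; mL+mR=711/2581 → advance +1; mR−mL=-45/89 → turn -1·90°
n=5: pose=(6,0,E); sL=45/82, sR=45/122; mL=450/2501, mR=-945/10004; mL+mR=855/10004 → advance +1; mR−mL=-45/164 → turn -1·90°
n=6: pose=(7,0,S); sL=90/269, sR=18/41; mL=-1152/11029, mR=-2997/11029; mL+mR=-4149/11029 → advance -1; mR−mL=-45/269 → turn -1·90°
n=7: pose=(7,1,W); sL=45/73, sR=45/37; mL=-1620/2701, mR=-4905/5402; mL+mR=-8145/5402 → advance -1; mR−mL=-45/146 → turn -1·90°

0 90/109 90/149 3600/16241 -3105/16241 4 -3 N
1 45/82 9/26 108/533 -153/2132 4 -2 E
2 90/289 90/241 -4320/69649 -15165/69649 5 -2 S
3 45/89 1 -44/89 -133/178 5 -1 W
4 90/89 18/29 1008/2581 -297/2581 6 -1 N
5 45/82 45/122 450/2501 -945/10004 6 0 E
6 90/269 18/41 -1152/11029 -2997/11029 7 0 S
7 45/73 45/37 -1620/2701 -4905/5402 7 1 W
final 8 1 N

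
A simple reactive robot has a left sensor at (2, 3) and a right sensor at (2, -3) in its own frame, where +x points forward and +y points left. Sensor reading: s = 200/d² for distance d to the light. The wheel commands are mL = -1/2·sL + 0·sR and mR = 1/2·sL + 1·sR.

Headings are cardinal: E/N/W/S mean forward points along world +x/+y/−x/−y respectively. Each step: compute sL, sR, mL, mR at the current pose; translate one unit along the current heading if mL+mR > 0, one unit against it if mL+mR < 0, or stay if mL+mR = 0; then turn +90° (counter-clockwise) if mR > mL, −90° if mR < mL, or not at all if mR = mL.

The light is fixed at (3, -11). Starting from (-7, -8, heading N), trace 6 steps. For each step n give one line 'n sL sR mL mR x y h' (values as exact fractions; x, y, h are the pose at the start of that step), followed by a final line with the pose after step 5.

n=0: pose=(-7,-8,N); sL=100/97, sR=100/37; mL=-50/97, mR=11550/3589; mL+mR=100/37 → advance +1; mR−mL=13400/3589 → turn +1·90°
n=1: pose=(-7,-7,W); sL=40/29, sR=200/193; mL=-20/29, mR=9660/5597; mL+mR=200/193 → advance +1; mR−mL=13520/5597 → turn +1·90°
n=2: pose=(-8,-7,S); sL=50/17, sR=1; mL=-25/17, mR=42/17; mL+mR=1 → advance +1; mR−mL=67/17 → turn +1·90°
n=3: pose=(-8,-8,E); sL=200/117, sR=200/81; mL=-100/117, mR=3500/1053; mL+mR=200/81 → advance +1; mR−mL=4400/1053 → turn +1·90°
n=4: pose=(-7,-8,N); sL=100/97, sR=100/37; mL=-50/97, mR=11550/3589; mL+mR=100/37 → advance +1; mR−mL=13400/3589 → turn +1·90°
n=5: pose=(-7,-7,W); sL=40/29, sR=200/193; mL=-20/29, mR=9660/5597; mL+mR=200/193 → advance +1; mR−mL=13520/5597 → turn +1·90°

0 100/97 100/37 -50/97 11550/3589 -7 -8 N
1 40/29 200/193 -20/29 9660/5597 -7 -7 W
2 50/17 1 -25/17 42/17 -8 -7 S
3 200/117 200/81 -100/117 3500/1053 -8 -8 E
4 100/97 100/37 -50/97 11550/3589 -7 -8 N
5 40/29 200/193 -20/29 9660/5597 -7 -7 W
final -8 -7 S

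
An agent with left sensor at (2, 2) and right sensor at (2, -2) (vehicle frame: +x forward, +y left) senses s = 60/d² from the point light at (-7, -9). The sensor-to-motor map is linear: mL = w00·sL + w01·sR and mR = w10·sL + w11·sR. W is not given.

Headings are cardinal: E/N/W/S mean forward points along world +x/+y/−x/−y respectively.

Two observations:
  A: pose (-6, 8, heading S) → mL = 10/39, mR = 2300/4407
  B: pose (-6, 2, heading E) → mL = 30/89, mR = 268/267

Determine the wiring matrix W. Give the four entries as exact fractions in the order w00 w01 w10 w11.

obs A: pose=(-6,8,S) → sL=10/39, sR=30/113, mL=10/39, mR=2300/4407
obs B: pose=(-6,2,E) → sL=30/89, sR=2/3, mL=30/89, mR=268/267
sensor matrix S = [[10/39, 30/113], [30/89, 2/3]]; det S = 95840/1176669
solve [mL_A; mL_B] = S·[w00; w01] and [mR_A; mR_B] = S·[w10; w11]:
  w00 = 1, w01 = 0, w10 = 1, w11 = 1

1 0 1 1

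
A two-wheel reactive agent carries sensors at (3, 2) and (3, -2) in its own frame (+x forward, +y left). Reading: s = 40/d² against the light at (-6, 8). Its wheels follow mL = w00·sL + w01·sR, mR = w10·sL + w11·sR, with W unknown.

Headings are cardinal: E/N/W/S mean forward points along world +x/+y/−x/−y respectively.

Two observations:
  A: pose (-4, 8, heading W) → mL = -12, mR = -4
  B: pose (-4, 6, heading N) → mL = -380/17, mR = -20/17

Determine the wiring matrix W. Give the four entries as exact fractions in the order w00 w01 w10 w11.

-1/2 -1 0 -1/2

obs A: pose=(-4,8,W) → sL=8, sR=8, mL=-12, mR=-4
obs B: pose=(-4,6,N) → sL=40, sR=40/17, mL=-380/17, mR=-20/17
sensor matrix S = [[8, 8], [40, 40/17]]; det S = -5120/17
solve [mL_A; mL_B] = S·[w00; w01] and [mR_A; mR_B] = S·[w10; w11]:
  w00 = -1/2, w01 = -1, w10 = 0, w11 = -1/2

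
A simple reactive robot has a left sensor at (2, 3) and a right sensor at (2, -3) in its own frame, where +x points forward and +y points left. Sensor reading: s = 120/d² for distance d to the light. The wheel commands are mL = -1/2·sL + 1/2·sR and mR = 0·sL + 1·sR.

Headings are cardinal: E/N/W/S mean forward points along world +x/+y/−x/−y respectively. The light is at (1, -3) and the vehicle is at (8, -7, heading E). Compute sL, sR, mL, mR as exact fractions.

left sensor world pos  = (10, -4); dL² = 82
right sensor world pos = (10, -10); dR² = 130
sL = 120/82 = 60/41
sR = 120/130 = 12/13
mL = -1/2·sL + 1/2·sR = -144/533
mR = 0·sL + 1·sR = 12/13

60/41 12/13 -144/533 12/13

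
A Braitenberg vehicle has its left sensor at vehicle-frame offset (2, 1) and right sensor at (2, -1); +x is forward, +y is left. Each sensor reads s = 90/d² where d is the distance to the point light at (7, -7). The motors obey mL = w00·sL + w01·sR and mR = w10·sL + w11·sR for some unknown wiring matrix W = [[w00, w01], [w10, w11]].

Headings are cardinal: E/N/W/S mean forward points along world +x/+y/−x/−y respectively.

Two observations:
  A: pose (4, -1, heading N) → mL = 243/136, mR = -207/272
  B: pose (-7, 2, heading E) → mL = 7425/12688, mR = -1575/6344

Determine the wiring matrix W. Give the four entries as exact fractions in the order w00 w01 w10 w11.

1 1/2 1/2 -1

obs A: pose=(4,-1,N) → sL=9/8, sR=45/34, mL=243/136, mR=-207/272
obs B: pose=(-7,2,E) → sL=45/122, sR=45/104, mL=7425/12688, mR=-1575/6344
sensor matrix S = [[9/8, 45/34], [45/122, 45/104]]; det S = -1215/862784
solve [mL_A; mL_B] = S·[w00; w01] and [mR_A; mR_B] = S·[w10; w11]:
  w00 = 1, w01 = 1/2, w10 = 1/2, w11 = -1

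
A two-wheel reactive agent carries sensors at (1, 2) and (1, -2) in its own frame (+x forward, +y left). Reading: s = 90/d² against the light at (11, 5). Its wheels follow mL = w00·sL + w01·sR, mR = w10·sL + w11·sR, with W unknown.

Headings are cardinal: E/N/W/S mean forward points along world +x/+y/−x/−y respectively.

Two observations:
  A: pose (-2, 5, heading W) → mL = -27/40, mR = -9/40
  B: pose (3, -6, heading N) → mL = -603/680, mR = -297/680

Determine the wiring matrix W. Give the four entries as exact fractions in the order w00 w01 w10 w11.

obs A: pose=(-2,5,W) → sL=9/20, sR=9/20, mL=-27/40, mR=-9/40
obs B: pose=(3,-6,N) → sL=9/20, sR=45/68, mL=-603/680, mR=-297/680
sensor matrix S = [[9/20, 9/20], [9/20, 45/68]]; det S = 81/850
solve [mL_A; mL_B] = S·[w00; w01] and [mR_A; mR_B] = S·[w10; w11]:
  w00 = -1/2, w01 = -1, w10 = 1/2, w11 = -1

-1/2 -1 1/2 -1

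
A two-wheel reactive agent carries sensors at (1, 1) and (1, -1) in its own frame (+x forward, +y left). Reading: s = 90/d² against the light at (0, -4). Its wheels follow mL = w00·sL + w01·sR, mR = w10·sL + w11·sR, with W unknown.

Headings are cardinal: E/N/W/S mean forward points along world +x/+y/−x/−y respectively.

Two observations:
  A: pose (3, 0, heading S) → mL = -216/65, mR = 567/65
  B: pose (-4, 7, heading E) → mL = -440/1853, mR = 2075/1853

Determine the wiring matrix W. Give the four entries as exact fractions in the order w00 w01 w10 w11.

obs A: pose=(3,0,S) → sL=18/5, sR=90/13, mL=-216/65, mR=567/65
obs B: pose=(-4,7,E) → sL=10/17, sR=90/109, mL=-440/1853, mR=2075/1853
sensor matrix S = [[18/5, 90/13], [10/17, 90/109]]; det S = -26496/24089
solve [mL_A; mL_B] = S·[w00; w01] and [mR_A; mR_B] = S·[w10; w11]:
  w00 = 1, w01 = -1, w10 = 1/2, w11 = 1

1 -1 1/2 1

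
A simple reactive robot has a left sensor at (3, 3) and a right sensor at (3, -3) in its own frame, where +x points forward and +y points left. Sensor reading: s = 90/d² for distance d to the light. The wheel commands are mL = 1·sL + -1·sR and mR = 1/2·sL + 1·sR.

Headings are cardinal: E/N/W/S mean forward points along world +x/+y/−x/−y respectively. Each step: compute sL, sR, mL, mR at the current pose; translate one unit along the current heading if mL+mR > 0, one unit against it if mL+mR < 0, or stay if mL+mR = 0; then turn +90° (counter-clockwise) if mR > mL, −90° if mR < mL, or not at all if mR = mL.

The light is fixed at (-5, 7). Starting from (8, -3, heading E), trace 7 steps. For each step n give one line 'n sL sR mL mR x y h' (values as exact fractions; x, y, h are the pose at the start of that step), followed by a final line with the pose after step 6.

0 18/61 18/85 432/5185 1863/5185 8 -3 E
1 9/17 45/169 756/2873 3051/5746 9 -3 N
2 18/53 90/157 -1944/8321 6183/8321 9 -2 W
3 9/40 45/122 -351/2440 2349/4880 8 -2 S
4 18/61 18/85 432/5185 1863/5185 8 -3 E
5 9/17 45/169 756/2873 3051/5746 9 -3 N
6 18/53 90/157 -1944/8321 6183/8321 9 -2 W
final 8 -2 S

n=0: pose=(8,-3,E); sL=18/61, sR=18/85; mL=432/5185, mR=1863/5185; mL+mR=27/61 → advance +1; mR−mL=1431/5185 → turn +1·90°
n=1: pose=(9,-3,N); sL=9/17, sR=45/169; mL=756/2873, mR=3051/5746; mL+mR=27/34 → advance +1; mR−mL=1539/5746 → turn +1·90°
n=2: pose=(9,-2,W); sL=18/53, sR=90/157; mL=-1944/8321, mR=6183/8321; mL+mR=27/53 → advance +1; mR−mL=8127/8321 → turn +1·90°
n=3: pose=(8,-2,S); sL=9/40, sR=45/122; mL=-351/2440, mR=2349/4880; mL+mR=27/80 → advance +1; mR−mL=3051/4880 → turn +1·90°
n=4: pose=(8,-3,E); sL=18/61, sR=18/85; mL=432/5185, mR=1863/5185; mL+mR=27/61 → advance +1; mR−mL=1431/5185 → turn +1·90°
n=5: pose=(9,-3,N); sL=9/17, sR=45/169; mL=756/2873, mR=3051/5746; mL+mR=27/34 → advance +1; mR−mL=1539/5746 → turn +1·90°
n=6: pose=(9,-2,W); sL=18/53, sR=90/157; mL=-1944/8321, mR=6183/8321; mL+mR=27/53 → advance +1; mR−mL=8127/8321 → turn +1·90°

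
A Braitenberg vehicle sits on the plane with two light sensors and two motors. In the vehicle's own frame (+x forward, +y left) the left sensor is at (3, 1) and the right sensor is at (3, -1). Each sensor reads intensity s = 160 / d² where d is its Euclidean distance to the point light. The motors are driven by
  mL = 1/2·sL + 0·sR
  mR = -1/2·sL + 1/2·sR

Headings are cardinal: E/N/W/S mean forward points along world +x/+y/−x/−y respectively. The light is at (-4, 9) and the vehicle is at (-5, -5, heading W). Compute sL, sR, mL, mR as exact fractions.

160/241 32/37 80/241 896/8917

left sensor world pos  = (-8, -6); dL² = 241
right sensor world pos = (-8, -4); dR² = 185
sL = 160/241 = 160/241
sR = 160/185 = 32/37
mL = 1/2·sL + 0·sR = 80/241
mR = -1/2·sL + 1/2·sR = 896/8917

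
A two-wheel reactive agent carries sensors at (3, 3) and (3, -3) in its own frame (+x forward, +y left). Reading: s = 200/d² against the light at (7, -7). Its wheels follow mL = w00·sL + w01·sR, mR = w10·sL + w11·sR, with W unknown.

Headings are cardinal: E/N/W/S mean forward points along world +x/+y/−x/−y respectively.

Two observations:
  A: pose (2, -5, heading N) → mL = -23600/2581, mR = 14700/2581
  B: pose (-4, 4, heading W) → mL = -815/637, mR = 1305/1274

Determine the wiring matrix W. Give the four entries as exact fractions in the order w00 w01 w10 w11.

-1 -1 1 1/2

obs A: pose=(2,-5,N) → sL=200/89, sR=200/29, mL=-23600/2581, mR=14700/2581
obs B: pose=(-4,4,W) → sL=10/13, sR=25/49, mL=-815/637, mR=1305/1274
sensor matrix S = [[200/89, 200/29], [10/13, 25/49]]; det S = -6837000/1644097
solve [mL_A; mL_B] = S·[w00; w01] and [mR_A; mR_B] = S·[w10; w11]:
  w00 = -1, w01 = -1, w10 = 1, w11 = 1/2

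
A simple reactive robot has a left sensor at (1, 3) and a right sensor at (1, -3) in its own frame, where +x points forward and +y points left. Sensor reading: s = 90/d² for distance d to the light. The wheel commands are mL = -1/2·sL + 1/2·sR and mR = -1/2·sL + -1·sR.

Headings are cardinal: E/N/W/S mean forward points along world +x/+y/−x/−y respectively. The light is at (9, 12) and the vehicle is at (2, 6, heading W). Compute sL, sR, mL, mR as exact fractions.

18/29 90/73 648/2117 -3267/2117

left sensor world pos  = (1, 3); dL² = 145
right sensor world pos = (1, 9); dR² = 73
sL = 90/145 = 18/29
sR = 90/73 = 90/73
mL = -1/2·sL + 1/2·sR = 648/2117
mR = -1/2·sL + -1·sR = -3267/2117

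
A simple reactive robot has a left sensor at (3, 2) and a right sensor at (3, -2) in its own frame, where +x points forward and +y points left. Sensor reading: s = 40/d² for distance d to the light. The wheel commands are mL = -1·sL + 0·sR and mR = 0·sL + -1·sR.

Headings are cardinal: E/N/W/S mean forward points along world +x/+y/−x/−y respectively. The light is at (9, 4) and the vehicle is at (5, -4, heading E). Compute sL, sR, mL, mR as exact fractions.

40/37 40/101 -40/37 -40/101

left sensor world pos  = (8, -2); dL² = 37
right sensor world pos = (8, -6); dR² = 101
sL = 40/37 = 40/37
sR = 40/101 = 40/101
mL = -1·sL + 0·sR = -40/37
mR = 0·sL + -1·sR = -40/101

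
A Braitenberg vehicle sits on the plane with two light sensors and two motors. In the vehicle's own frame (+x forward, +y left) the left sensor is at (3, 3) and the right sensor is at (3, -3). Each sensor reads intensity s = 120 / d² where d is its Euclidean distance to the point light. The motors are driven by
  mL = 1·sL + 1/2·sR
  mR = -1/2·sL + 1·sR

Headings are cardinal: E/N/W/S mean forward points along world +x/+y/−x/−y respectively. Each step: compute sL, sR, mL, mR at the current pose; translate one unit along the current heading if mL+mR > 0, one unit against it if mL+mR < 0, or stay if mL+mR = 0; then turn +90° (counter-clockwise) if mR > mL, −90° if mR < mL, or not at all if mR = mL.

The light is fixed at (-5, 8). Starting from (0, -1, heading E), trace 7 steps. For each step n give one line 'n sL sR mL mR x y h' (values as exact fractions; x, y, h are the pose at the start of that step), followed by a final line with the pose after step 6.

0 6/5 15/26 387/260 -3/130 0 -1 E
1 8/15 40/51 236/255 44/85 1 -1 S
2 60/89 60/29 4410/2581 4470/2581 1 -2 W
3 120/233 120/173 34740/40309 17580/40309 0 -2 S
4 3/5 30/17 126/85 249/170 0 -3 W
5 24/13 120/113 3492/1469 204/1469 -1 -3 N
6 60/49 60/109 8010/5341 -330/5341 -1 -2 E
final 0 -2 S

n=0: pose=(0,-1,E); sL=6/5, sR=15/26; mL=387/260, mR=-3/130; mL+mR=381/260 → advance +1; mR−mL=-393/260 → turn -1·90°
n=1: pose=(1,-1,S); sL=8/15, sR=40/51; mL=236/255, mR=44/85; mL+mR=368/255 → advance +1; mR−mL=-104/255 → turn -1·90°
n=2: pose=(1,-2,W); sL=60/89, sR=60/29; mL=4410/2581, mR=4470/2581; mL+mR=8880/2581 → advance +1; mR−mL=60/2581 → turn +1·90°
n=3: pose=(0,-2,S); sL=120/233, sR=120/173; mL=34740/40309, mR=17580/40309; mL+mR=52320/40309 → advance +1; mR−mL=-17160/40309 → turn -1·90°
n=4: pose=(0,-3,W); sL=3/5, sR=30/17; mL=126/85, mR=249/170; mL+mR=501/170 → advance +1; mR−mL=-3/170 → turn -1·90°
n=5: pose=(-1,-3,N); sL=24/13, sR=120/113; mL=3492/1469, mR=204/1469; mL+mR=3696/1469 → advance +1; mR−mL=-3288/1469 → turn -1·90°
n=6: pose=(-1,-2,E); sL=60/49, sR=60/109; mL=8010/5341, mR=-330/5341; mL+mR=7680/5341 → advance +1; mR−mL=-8340/5341 → turn -1·90°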